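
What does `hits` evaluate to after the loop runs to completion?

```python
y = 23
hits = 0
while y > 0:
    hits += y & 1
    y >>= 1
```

Let's trace through this code step by step.

Initialize: y = 23
Initialize: hits = 0
Entering loop: while y > 0:
After iteration 1: y = 11, hits = 1
After iteration 2: y = 5, hits = 2
After iteration 3: y = 2, hits = 3
After iteration 4: y = 1, hits = 3
After iteration 5: y = 0, hits = 4
Loop ends.

Final answer: 4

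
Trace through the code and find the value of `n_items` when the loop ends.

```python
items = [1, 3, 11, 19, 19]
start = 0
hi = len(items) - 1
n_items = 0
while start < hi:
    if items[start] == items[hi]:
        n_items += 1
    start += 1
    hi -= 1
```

Let's trace through this code step by step.

Initialize: items = [1, 3, 11, 19, 19]
Initialize: start = 0
Initialize: hi = 4
Initialize: n_items = 0
Entering loop: while start < hi:
After iteration 1: start = 1, hi = 3, n_items = 0
After iteration 2: start = 2, hi = 2, n_items = 0
Loop ends.

Final answer: 0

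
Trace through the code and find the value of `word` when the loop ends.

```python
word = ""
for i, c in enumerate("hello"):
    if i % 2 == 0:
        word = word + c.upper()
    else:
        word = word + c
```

Let's trace through this code step by step.

Initialize: word = ''
Entering loop: for i, c in enumerate("hello"):
After iteration 1: i = 0, c = 'h', word = 'H'
After iteration 2: i = 1, c = 'e', word = 'He'
After iteration 3: i = 2, c = 'l', word = 'HeL'
After iteration 4: i = 3, c = 'l', word = 'HeLl'
After iteration 5: i = 4, c = 'o', word = 'HeLlO'
Loop ends.

Final answer: 'HeLlO'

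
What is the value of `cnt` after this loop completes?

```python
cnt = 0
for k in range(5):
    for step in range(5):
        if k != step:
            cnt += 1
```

Let's trace through this code step by step.

Initialize: cnt = 0
Entering loop: for k in range(5):
After iteration 1: k = 0, cnt = 4
After iteration 2: k = 1, cnt = 8
After iteration 3: k = 2, cnt = 12
After iteration 4: k = 3, cnt = 16
After iteration 5: k = 4, cnt = 20
Loop ends.

Final answer: 20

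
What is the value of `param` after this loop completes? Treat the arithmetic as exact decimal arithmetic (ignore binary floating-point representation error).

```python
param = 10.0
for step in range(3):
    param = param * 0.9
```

Let's trace through this code step by step.

Initialize: param = 10.0
Entering loop: for step in range(3):
After iteration 1: step = 0, param = 9.0
After iteration 2: step = 1, param = 8.1
After iteration 3: step = 2, param = 7.29
Loop ends.

Final answer: 7.29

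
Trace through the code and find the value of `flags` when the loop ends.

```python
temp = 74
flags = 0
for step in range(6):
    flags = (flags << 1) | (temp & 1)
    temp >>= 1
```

Let's trace through this code step by step.

Initialize: temp = 74
Initialize: flags = 0
Entering loop: for step in range(6):
After iteration 1: step = 0, temp = 37, flags = 0
After iteration 2: step = 1, temp = 18, flags = 1
After iteration 3: step = 2, temp = 9, flags = 2
After iteration 4: step = 3, temp = 4, flags = 5
After iteration 5: step = 4, temp = 2, flags = 10
After iteration 6: step = 5, temp = 1, flags = 20
Loop ends.

Final answer: 20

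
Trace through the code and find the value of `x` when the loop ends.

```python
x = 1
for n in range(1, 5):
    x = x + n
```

Let's trace through this code step by step.

Initialize: x = 1
Entering loop: for n in range(1, 5):
After iteration 1: n = 1, x = 2
After iteration 2: n = 2, x = 4
After iteration 3: n = 3, x = 7
After iteration 4: n = 4, x = 11
Loop ends.

Final answer: 11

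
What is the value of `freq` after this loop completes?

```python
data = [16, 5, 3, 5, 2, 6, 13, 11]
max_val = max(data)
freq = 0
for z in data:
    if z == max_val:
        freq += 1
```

Let's trace through this code step by step.

Initialize: data = [16, 5, 3, 5, 2, 6, 13, 11]
Initialize: max_val = 16
Initialize: freq = 0
Entering loop: for z in data:
After iteration 1: z = 16, freq = 1
After iteration 2: z = 5, freq = 1
After iteration 3: z = 3, freq = 1
After iteration 4: z = 5, freq = 1
After iteration 5: z = 2, freq = 1
After iteration 6: z = 6, freq = 1
After iteration 7: z = 13, freq = 1
After iteration 8: z = 11, freq = 1
Loop ends.

Final answer: 1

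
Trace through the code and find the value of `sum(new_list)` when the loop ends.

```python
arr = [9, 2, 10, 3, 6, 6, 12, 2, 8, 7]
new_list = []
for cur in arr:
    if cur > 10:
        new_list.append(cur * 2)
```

Let's trace through this code step by step.

Initialize: arr = [9, 2, 10, 3, 6, 6, 12, 2, 8, 7]
Initialize: new_list = []
Entering loop: for cur in arr:
After iteration 1: cur = 9, new_list = []
After iteration 2: cur = 2, new_list = []
After iteration 3: cur = 10, new_list = []
After iteration 4: cur = 3, new_list = []
After iteration 5: cur = 6, new_list = []
After iteration 6: cur = 6, new_list = []
After iteration 7: cur = 12, new_list = [24]
After iteration 8: cur = 2, new_list = [24]
After iteration 9: cur = 8, new_list = [24]
After iteration 10: cur = 7, new_list = [24]
Loop ends.
sum(new_list) = 24

Final answer: 24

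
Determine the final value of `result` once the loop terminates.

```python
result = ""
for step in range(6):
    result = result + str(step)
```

Let's trace through this code step by step.

Initialize: result = ''
Entering loop: for step in range(6):
After iteration 1: step = 0, result = '0'
After iteration 2: step = 1, result = '01'
After iteration 3: step = 2, result = '012'
After iteration 4: step = 3, result = '0123'
After iteration 5: step = 4, result = '01234'
After iteration 6: step = 5, result = '012345'
Loop ends.

Final answer: '012345'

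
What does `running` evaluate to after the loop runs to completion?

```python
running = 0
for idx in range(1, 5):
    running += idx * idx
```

Let's trace through this code step by step.

Initialize: running = 0
Entering loop: for idx in range(1, 5):
After iteration 1: idx = 1, running = 1
After iteration 2: idx = 2, running = 5
After iteration 3: idx = 3, running = 14
After iteration 4: idx = 4, running = 30
Loop ends.

Final answer: 30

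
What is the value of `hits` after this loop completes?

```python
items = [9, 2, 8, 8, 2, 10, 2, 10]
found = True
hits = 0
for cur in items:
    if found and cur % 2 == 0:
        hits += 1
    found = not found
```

Let's trace through this code step by step.

Initialize: items = [9, 2, 8, 8, 2, 10, 2, 10]
Initialize: found = True
Initialize: hits = 0
Entering loop: for cur in items:
After iteration 1: cur = 9, found = False, hits = 0
After iteration 2: cur = 2, found = True, hits = 0
After iteration 3: cur = 8, found = False, hits = 1
After iteration 4: cur = 8, found = True, hits = 1
After iteration 5: cur = 2, found = False, hits = 2
After iteration 6: cur = 10, found = True, hits = 2
After iteration 7: cur = 2, found = False, hits = 3
After iteration 8: cur = 10, found = True, hits = 3
Loop ends.

Final answer: 3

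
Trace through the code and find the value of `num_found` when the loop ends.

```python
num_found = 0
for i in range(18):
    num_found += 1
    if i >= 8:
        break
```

Let's trace through this code step by step.

Initialize: num_found = 0
Entering loop: for i in range(18):
After iteration 1: i = 0, num_found = 1
After iteration 2: i = 1, num_found = 2
After iteration 3: i = 2, num_found = 3
After iteration 4: i = 3, num_found = 4
After iteration 5: i = 4, num_found = 5
After iteration 6: i = 5, num_found = 6
After iteration 7: i = 6, num_found = 7
After iteration 8: i = 7, num_found = 8
After iteration 9: i = 8, num_found = 9
Loop ends.

Final answer: 9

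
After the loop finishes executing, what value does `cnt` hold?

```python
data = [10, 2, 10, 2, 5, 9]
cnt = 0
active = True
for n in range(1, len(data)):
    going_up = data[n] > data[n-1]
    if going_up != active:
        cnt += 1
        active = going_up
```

Let's trace through this code step by step.

Initialize: data = [10, 2, 10, 2, 5, 9]
Initialize: cnt = 0
Initialize: active = True
Entering loop: for n in range(1, len(data)):
After iteration 1: n = 1, cnt = 1, active = False, going_up = False
After iteration 2: n = 2, cnt = 2, active = True, going_up = True
After iteration 3: n = 3, cnt = 3, active = False, going_up = False
After iteration 4: n = 4, cnt = 4, active = True, going_up = True
After iteration 5: n = 5, cnt = 4, active = True, going_up = True
Loop ends.

Final answer: 4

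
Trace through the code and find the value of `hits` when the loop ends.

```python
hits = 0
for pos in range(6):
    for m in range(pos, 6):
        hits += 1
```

Let's trace through this code step by step.

Initialize: hits = 0
Entering loop: for pos in range(6):
After iteration 1: pos = 0, hits = 6
After iteration 2: pos = 1, hits = 11
After iteration 3: pos = 2, hits = 15
After iteration 4: pos = 3, hits = 18
After iteration 5: pos = 4, hits = 20
After iteration 6: pos = 5, hits = 21
Loop ends.

Final answer: 21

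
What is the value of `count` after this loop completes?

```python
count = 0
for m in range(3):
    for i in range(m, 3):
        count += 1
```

Let's trace through this code step by step.

Initialize: count = 0
Entering loop: for m in range(3):
After iteration 1: m = 0, count = 3
After iteration 2: m = 1, count = 5
After iteration 3: m = 2, count = 6
Loop ends.

Final answer: 6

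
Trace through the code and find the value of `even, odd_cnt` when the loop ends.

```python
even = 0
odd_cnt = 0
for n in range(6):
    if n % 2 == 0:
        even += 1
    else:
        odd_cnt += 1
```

Let's trace through this code step by step.

Initialize: even = 0
Initialize: odd_cnt = 0
Entering loop: for n in range(6):
After iteration 1: n = 0, even = 1, odd_cnt = 0
After iteration 2: n = 1, even = 1, odd_cnt = 1
After iteration 3: n = 2, even = 2, odd_cnt = 1
After iteration 4: n = 3, even = 2, odd_cnt = 2
After iteration 5: n = 4, even = 3, odd_cnt = 2
After iteration 6: n = 5, even = 3, odd_cnt = 3
Loop ends.

Final answer: 3, 3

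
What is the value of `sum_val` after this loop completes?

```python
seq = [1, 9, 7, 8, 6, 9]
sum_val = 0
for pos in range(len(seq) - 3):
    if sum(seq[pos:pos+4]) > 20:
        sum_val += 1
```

Let's trace through this code step by step.

Initialize: seq = [1, 9, 7, 8, 6, 9]
Initialize: sum_val = 0
Entering loop: for pos in range(len(seq) - 3):
After iteration 1: pos = 0, sum_val = 1
After iteration 2: pos = 1, sum_val = 2
After iteration 3: pos = 2, sum_val = 3
Loop ends.

Final answer: 3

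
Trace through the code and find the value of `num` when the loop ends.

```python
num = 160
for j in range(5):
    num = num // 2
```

Let's trace through this code step by step.

Initialize: num = 160
Entering loop: for j in range(5):
After iteration 1: j = 0, num = 80
After iteration 2: j = 1, num = 40
After iteration 3: j = 2, num = 20
After iteration 4: j = 3, num = 10
After iteration 5: j = 4, num = 5
Loop ends.

Final answer: 5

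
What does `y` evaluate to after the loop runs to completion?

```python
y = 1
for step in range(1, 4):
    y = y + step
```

Let's trace through this code step by step.

Initialize: y = 1
Entering loop: for step in range(1, 4):
After iteration 1: step = 1, y = 2
After iteration 2: step = 2, y = 4
After iteration 3: step = 3, y = 7
Loop ends.

Final answer: 7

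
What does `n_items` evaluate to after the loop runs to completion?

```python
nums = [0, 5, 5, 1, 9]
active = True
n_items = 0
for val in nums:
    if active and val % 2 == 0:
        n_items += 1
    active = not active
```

Let's trace through this code step by step.

Initialize: nums = [0, 5, 5, 1, 9]
Initialize: active = True
Initialize: n_items = 0
Entering loop: for val in nums:
After iteration 1: val = 0, active = False, n_items = 1
After iteration 2: val = 5, active = True, n_items = 1
After iteration 3: val = 5, active = False, n_items = 1
After iteration 4: val = 1, active = True, n_items = 1
After iteration 5: val = 9, active = False, n_items = 1
Loop ends.

Final answer: 1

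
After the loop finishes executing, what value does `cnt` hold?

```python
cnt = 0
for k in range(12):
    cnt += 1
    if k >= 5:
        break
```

Let's trace through this code step by step.

Initialize: cnt = 0
Entering loop: for k in range(12):
After iteration 1: k = 0, cnt = 1
After iteration 2: k = 1, cnt = 2
After iteration 3: k = 2, cnt = 3
After iteration 4: k = 3, cnt = 4
After iteration 5: k = 4, cnt = 5
After iteration 6: k = 5, cnt = 6
Loop ends.

Final answer: 6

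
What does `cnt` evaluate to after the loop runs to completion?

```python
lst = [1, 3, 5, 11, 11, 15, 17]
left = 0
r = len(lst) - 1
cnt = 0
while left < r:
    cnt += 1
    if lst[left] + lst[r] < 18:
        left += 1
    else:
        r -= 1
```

Let's trace through this code step by step.

Initialize: lst = [1, 3, 5, 11, 11, 15, 17]
Initialize: left = 0
Initialize: r = 6
Initialize: cnt = 0
Entering loop: while left < r:
After iteration 1: left = 0, r = 5, cnt = 1
After iteration 2: left = 1, r = 5, cnt = 2
After iteration 3: left = 1, r = 4, cnt = 3
After iteration 4: left = 2, r = 4, cnt = 4
After iteration 5: left = 3, r = 4, cnt = 5
After iteration 6: left = 3, r = 3, cnt = 6
Loop ends.

Final answer: 6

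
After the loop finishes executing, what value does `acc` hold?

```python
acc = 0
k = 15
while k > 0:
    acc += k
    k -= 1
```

Let's trace through this code step by step.

Initialize: acc = 0
Initialize: k = 15
Entering loop: while k > 0:
After iteration 1: acc = 15, k = 14
After iteration 2: acc = 29, k = 13
After iteration 3: acc = 42, k = 12
After iteration 4: acc = 54, k = 11
After iteration 5: acc = 65, k = 10
After iteration 6: acc = 75, k = 9
After iteration 7: acc = 84, k = 8
After iteration 8: acc = 92, k = 7
After iteration 9: acc = 99, k = 6
After iteration 10: acc = 105, k = 5
After iteration 11: acc = 110, k = 4
After iteration 12: acc = 114, k = 3
After iteration 13: acc = 117, k = 2
After iteration 14: acc = 119, k = 1
After iteration 15: acc = 120, k = 0
Loop ends.

Final answer: 120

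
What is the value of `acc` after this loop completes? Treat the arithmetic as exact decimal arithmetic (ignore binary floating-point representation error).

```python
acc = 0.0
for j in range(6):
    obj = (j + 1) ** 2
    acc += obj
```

Let's trace through this code step by step.

Initialize: acc = 0.0
Entering loop: for j in range(6):
After iteration 1: j = 0, acc = 1.0, obj = 1
After iteration 2: j = 1, acc = 5.0, obj = 4
After iteration 3: j = 2, acc = 14.0, obj = 9
After iteration 4: j = 3, acc = 30.0, obj = 16
After iteration 5: j = 4, acc = 55.0, obj = 25
After iteration 6: j = 5, acc = 91.0, obj = 36
Loop ends.

Final answer: 91.0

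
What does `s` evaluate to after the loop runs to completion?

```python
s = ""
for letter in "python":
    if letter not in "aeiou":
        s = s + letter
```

Let's trace through this code step by step.

Initialize: s = ''
Entering loop: for letter in "python":
After iteration 1: letter = 'p', s = 'p'
After iteration 2: letter = 'y', s = 'py'
After iteration 3: letter = 't', s = 'pyt'
After iteration 4: letter = 'h', s = 'pyth'
After iteration 5: letter = 'o', s = 'pyth'
After iteration 6: letter = 'n', s = 'pythn'
Loop ends.

Final answer: 'pythn'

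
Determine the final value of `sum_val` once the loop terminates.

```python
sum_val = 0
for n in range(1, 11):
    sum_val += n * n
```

Let's trace through this code step by step.

Initialize: sum_val = 0
Entering loop: for n in range(1, 11):
After iteration 1: n = 1, sum_val = 1
After iteration 2: n = 2, sum_val = 5
After iteration 3: n = 3, sum_val = 14
After iteration 4: n = 4, sum_val = 30
After iteration 5: n = 5, sum_val = 55
After iteration 6: n = 6, sum_val = 91
After iteration 7: n = 7, sum_val = 140
After iteration 8: n = 8, sum_val = 204
After iteration 9: n = 9, sum_val = 285
After iteration 10: n = 10, sum_val = 385
Loop ends.

Final answer: 385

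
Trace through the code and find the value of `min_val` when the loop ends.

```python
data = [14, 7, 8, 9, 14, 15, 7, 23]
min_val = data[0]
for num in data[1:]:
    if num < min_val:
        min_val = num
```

Let's trace through this code step by step.

Initialize: data = [14, 7, 8, 9, 14, 15, 7, 23]
Initialize: min_val = 14
Entering loop: for num in data[1:]:
After iteration 1: num = 7, min_val = 7
After iteration 2: num = 8, min_val = 7
After iteration 3: num = 9, min_val = 7
After iteration 4: num = 14, min_val = 7
After iteration 5: num = 15, min_val = 7
After iteration 6: num = 7, min_val = 7
After iteration 7: num = 23, min_val = 7
Loop ends.

Final answer: 7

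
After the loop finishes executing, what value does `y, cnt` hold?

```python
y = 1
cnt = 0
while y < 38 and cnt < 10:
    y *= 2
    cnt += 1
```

Let's trace through this code step by step.

Initialize: y = 1
Initialize: cnt = 0
Entering loop: while y < 38 and cnt < 10:
After iteration 1: y = 2, cnt = 1
After iteration 2: y = 4, cnt = 2
After iteration 3: y = 8, cnt = 3
After iteration 4: y = 16, cnt = 4
After iteration 5: y = 32, cnt = 5
After iteration 6: y = 64, cnt = 6
Loop ends.

Final answer: 64, 6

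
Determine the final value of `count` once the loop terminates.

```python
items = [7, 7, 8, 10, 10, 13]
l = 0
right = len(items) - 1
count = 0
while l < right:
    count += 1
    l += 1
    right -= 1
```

Let's trace through this code step by step.

Initialize: items = [7, 7, 8, 10, 10, 13]
Initialize: l = 0
Initialize: right = 5
Initialize: count = 0
Entering loop: while l < right:
After iteration 1: l = 1, right = 4, count = 1
After iteration 2: l = 2, right = 3, count = 2
After iteration 3: l = 3, right = 2, count = 3
Loop ends.

Final answer: 3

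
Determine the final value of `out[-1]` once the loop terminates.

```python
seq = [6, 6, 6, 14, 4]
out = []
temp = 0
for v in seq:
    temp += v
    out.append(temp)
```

Let's trace through this code step by step.

Initialize: seq = [6, 6, 6, 14, 4]
Initialize: out = []
Initialize: temp = 0
Entering loop: for v in seq:
After iteration 1: v = 6, out = [6], temp = 6
After iteration 2: v = 6, out = [6, 12], temp = 12
After iteration 3: v = 6, out = [6, 12, 18], temp = 18
After iteration 4: v = 14, out = [6, 12, 18, 32], temp = 32
After iteration 5: v = 4, out = [6, 12, 18, 32, 36], temp = 36
Loop ends.
out[-1] = 36

Final answer: 36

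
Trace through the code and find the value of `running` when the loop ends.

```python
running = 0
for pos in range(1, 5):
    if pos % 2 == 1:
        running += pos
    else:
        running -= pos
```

Let's trace through this code step by step.

Initialize: running = 0
Entering loop: for pos in range(1, 5):
After iteration 1: pos = 1, running = 1
After iteration 2: pos = 2, running = -1
After iteration 3: pos = 3, running = 2
After iteration 4: pos = 4, running = -2
Loop ends.

Final answer: -2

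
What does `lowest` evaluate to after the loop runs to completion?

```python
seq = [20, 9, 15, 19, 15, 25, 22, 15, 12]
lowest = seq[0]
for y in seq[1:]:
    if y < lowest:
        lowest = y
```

Let's trace through this code step by step.

Initialize: seq = [20, 9, 15, 19, 15, 25, 22, 15, 12]
Initialize: lowest = 20
Entering loop: for y in seq[1:]:
After iteration 1: y = 9, lowest = 9
After iteration 2: y = 15, lowest = 9
After iteration 3: y = 19, lowest = 9
After iteration 4: y = 15, lowest = 9
After iteration 5: y = 25, lowest = 9
After iteration 6: y = 22, lowest = 9
After iteration 7: y = 15, lowest = 9
After iteration 8: y = 12, lowest = 9
Loop ends.

Final answer: 9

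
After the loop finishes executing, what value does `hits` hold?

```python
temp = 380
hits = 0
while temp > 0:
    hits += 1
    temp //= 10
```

Let's trace through this code step by step.

Initialize: temp = 380
Initialize: hits = 0
Entering loop: while temp > 0:
After iteration 1: temp = 38, hits = 1
After iteration 2: temp = 3, hits = 2
After iteration 3: temp = 0, hits = 3
Loop ends.

Final answer: 3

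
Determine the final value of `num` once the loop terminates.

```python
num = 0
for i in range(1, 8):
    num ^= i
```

Let's trace through this code step by step.

Initialize: num = 0
Entering loop: for i in range(1, 8):
After iteration 1: i = 1, num = 1
After iteration 2: i = 2, num = 3
After iteration 3: i = 3, num = 0
After iteration 4: i = 4, num = 4
After iteration 5: i = 5, num = 1
After iteration 6: i = 6, num = 7
After iteration 7: i = 7, num = 0
Loop ends.

Final answer: 0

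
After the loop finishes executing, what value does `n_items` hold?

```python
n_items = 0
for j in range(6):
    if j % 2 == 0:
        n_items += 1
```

Let's trace through this code step by step.

Initialize: n_items = 0
Entering loop: for j in range(6):
After iteration 1: j = 0, n_items = 1
After iteration 2: j = 1, n_items = 1
After iteration 3: j = 2, n_items = 2
After iteration 4: j = 3, n_items = 2
After iteration 5: j = 4, n_items = 3
After iteration 6: j = 5, n_items = 3
Loop ends.

Final answer: 3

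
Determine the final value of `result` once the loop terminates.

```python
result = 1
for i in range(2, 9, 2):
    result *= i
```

Let's trace through this code step by step.

Initialize: result = 1
Entering loop: for i in range(2, 9, 2):
After iteration 1: i = 2, result = 2
After iteration 2: i = 4, result = 8
After iteration 3: i = 6, result = 48
After iteration 4: i = 8, result = 384
Loop ends.

Final answer: 384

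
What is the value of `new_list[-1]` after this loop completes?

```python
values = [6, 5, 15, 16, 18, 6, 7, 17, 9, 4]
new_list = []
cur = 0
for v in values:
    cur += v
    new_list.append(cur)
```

Let's trace through this code step by step.

Initialize: values = [6, 5, 15, 16, 18, 6, 7, 17, 9, 4]
Initialize: new_list = []
Initialize: cur = 0
Entering loop: for v in values:
After iteration 1: v = 6, new_list = [6], cur = 6
After iteration 2: v = 5, new_list = [6, 11], cur = 11
After iteration 3: v = 15, new_list = [6, 11, 26], cur = 26
After iteration 4: v = 16, new_list = [6, 11, 26, 42], cur = 42
After iteration 5: v = 18, new_list = [6, 11, 26, 42, 60], cur = 60
After iteration 6: v = 6, new_list = [6, 11, 26, 42, 60, 66], cur = 66
After iteration 7: v = 7, new_list = [6, 11, 26, 42, 60, 66, 73], cur = 73
After iteration 8: v = 17, new_list = [6, 11, 26, 42, 60, 66, 73, 90], cur = 90
After iteration 9: v = 9, new_list = [6, 11, 26, 42, 60, 66, 73, 90, 99], cur = 99
After iteration 10: v = 4, new_list = [6, 11, 26, 42, 60, 66, 73, 90, 99, 103], cur = 103
Loop ends.
new_list[-1] = 103

Final answer: 103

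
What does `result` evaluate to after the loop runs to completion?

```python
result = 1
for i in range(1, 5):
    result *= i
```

Let's trace through this code step by step.

Initialize: result = 1
Entering loop: for i in range(1, 5):
After iteration 1: i = 1, result = 1
After iteration 2: i = 2, result = 2
After iteration 3: i = 3, result = 6
After iteration 4: i = 4, result = 24
Loop ends.

Final answer: 24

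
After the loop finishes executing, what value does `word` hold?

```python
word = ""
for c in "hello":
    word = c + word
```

Let's trace through this code step by step.

Initialize: word = ''
Entering loop: for c in "hello":
After iteration 1: c = 'h', word = 'h'
After iteration 2: c = 'e', word = 'eh'
After iteration 3: c = 'l', word = 'leh'
After iteration 4: c = 'l', word = 'lleh'
After iteration 5: c = 'o', word = 'olleh'
Loop ends.

Final answer: 'olleh'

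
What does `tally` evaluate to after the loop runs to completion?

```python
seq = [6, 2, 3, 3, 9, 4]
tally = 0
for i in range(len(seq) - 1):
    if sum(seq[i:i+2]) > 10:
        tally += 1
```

Let's trace through this code step by step.

Initialize: seq = [6, 2, 3, 3, 9, 4]
Initialize: tally = 0
Entering loop: for i in range(len(seq) - 1):
After iteration 1: i = 0, tally = 0
After iteration 2: i = 1, tally = 0
After iteration 3: i = 2, tally = 0
After iteration 4: i = 3, tally = 1
After iteration 5: i = 4, tally = 2
Loop ends.

Final answer: 2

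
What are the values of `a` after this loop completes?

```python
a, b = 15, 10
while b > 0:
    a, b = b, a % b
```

Let's trace through this code step by step.

Initialize: a = 15
Initialize: b = 10
Entering loop: while b > 0:
After iteration 1: a = 10, b = 5
After iteration 2: a = 5, b = 0
Loop ends.

Final answer: 5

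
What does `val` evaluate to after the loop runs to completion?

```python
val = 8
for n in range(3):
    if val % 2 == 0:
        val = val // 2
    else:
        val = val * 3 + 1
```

Let's trace through this code step by step.

Initialize: val = 8
Entering loop: for n in range(3):
After iteration 1: n = 0, val = 4
After iteration 2: n = 1, val = 2
After iteration 3: n = 2, val = 1
Loop ends.

Final answer: 1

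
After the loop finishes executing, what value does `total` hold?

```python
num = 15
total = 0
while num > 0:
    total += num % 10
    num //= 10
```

Let's trace through this code step by step.

Initialize: num = 15
Initialize: total = 0
Entering loop: while num > 0:
After iteration 1: num = 1, total = 5
After iteration 2: num = 0, total = 6
Loop ends.

Final answer: 6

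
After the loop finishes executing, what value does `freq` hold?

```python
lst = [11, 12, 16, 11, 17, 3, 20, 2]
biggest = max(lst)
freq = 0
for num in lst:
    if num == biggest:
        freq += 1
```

Let's trace through this code step by step.

Initialize: lst = [11, 12, 16, 11, 17, 3, 20, 2]
Initialize: biggest = 20
Initialize: freq = 0
Entering loop: for num in lst:
After iteration 1: num = 11, freq = 0
After iteration 2: num = 12, freq = 0
After iteration 3: num = 16, freq = 0
After iteration 4: num = 11, freq = 0
After iteration 5: num = 17, freq = 0
After iteration 6: num = 3, freq = 0
After iteration 7: num = 20, freq = 1
After iteration 8: num = 2, freq = 1
Loop ends.

Final answer: 1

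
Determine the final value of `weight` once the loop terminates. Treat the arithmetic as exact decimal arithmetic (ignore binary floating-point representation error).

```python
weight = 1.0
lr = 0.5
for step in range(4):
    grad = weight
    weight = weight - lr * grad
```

Let's trace through this code step by step.

Initialize: weight = 1.0
Initialize: lr = 0.5
Entering loop: for step in range(4):
After iteration 1: step = 0, weight = 0.5, grad = 1.0
After iteration 2: step = 1, weight = 0.25, grad = 0.5
After iteration 3: step = 2, weight = 0.125, grad = 0.25
After iteration 4: step = 3, weight = 0.0625, grad = 0.125
Loop ends.

Final answer: 0.0625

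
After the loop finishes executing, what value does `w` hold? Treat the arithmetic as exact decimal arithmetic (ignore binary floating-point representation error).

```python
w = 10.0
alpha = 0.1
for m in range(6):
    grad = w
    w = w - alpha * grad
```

Let's trace through this code step by step.

Initialize: w = 10.0
Initialize: alpha = 0.1
Entering loop: for m in range(6):
After iteration 1: m = 0, w = 9.0, grad = 10.0
After iteration 2: m = 1, w = 8.1, grad = 9.0
After iteration 3: m = 2, w = 7.29, grad = 8.1
After iteration 4: m = 3, w = 6.561, grad = 7.29
After iteration 5: m = 4, w = 5.9049, grad = 6.561
After iteration 6: m = 5, w = 5.31441, grad = 5.9049
Loop ends.

Final answer: 5.31441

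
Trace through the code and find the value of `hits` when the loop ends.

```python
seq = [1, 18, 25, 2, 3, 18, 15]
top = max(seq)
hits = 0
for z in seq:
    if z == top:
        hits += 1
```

Let's trace through this code step by step.

Initialize: seq = [1, 18, 25, 2, 3, 18, 15]
Initialize: top = 25
Initialize: hits = 0
Entering loop: for z in seq:
After iteration 1: z = 1, hits = 0
After iteration 2: z = 18, hits = 0
After iteration 3: z = 25, hits = 1
After iteration 4: z = 2, hits = 1
After iteration 5: z = 3, hits = 1
After iteration 6: z = 18, hits = 1
After iteration 7: z = 15, hits = 1
Loop ends.

Final answer: 1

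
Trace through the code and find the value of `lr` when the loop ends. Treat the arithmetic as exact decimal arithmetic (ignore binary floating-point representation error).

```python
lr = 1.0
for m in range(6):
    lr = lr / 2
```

Let's trace through this code step by step.

Initialize: lr = 1.0
Entering loop: for m in range(6):
After iteration 1: m = 0, lr = 0.5
After iteration 2: m = 1, lr = 0.25
After iteration 3: m = 2, lr = 0.125
After iteration 4: m = 3, lr = 0.0625
After iteration 5: m = 4, lr = 0.03125
After iteration 6: m = 5, lr = 0.015625
Loop ends.

Final answer: 0.015625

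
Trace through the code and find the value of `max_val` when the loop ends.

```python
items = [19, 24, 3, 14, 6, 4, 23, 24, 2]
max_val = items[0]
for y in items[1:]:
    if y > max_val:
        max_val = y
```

Let's trace through this code step by step.

Initialize: items = [19, 24, 3, 14, 6, 4, 23, 24, 2]
Initialize: max_val = 19
Entering loop: for y in items[1:]:
After iteration 1: y = 24, max_val = 24
After iteration 2: y = 3, max_val = 24
After iteration 3: y = 14, max_val = 24
After iteration 4: y = 6, max_val = 24
After iteration 5: y = 4, max_val = 24
After iteration 6: y = 23, max_val = 24
After iteration 7: y = 24, max_val = 24
After iteration 8: y = 2, max_val = 24
Loop ends.

Final answer: 24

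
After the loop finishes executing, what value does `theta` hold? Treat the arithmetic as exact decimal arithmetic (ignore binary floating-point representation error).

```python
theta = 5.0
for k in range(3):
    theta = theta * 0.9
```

Let's trace through this code step by step.

Initialize: theta = 5.0
Entering loop: for k in range(3):
After iteration 1: k = 0, theta = 4.5
After iteration 2: k = 1, theta = 4.05
After iteration 3: k = 2, theta = 3.645
Loop ends.

Final answer: 3.645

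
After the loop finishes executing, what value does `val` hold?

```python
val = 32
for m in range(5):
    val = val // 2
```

Let's trace through this code step by step.

Initialize: val = 32
Entering loop: for m in range(5):
After iteration 1: m = 0, val = 16
After iteration 2: m = 1, val = 8
After iteration 3: m = 2, val = 4
After iteration 4: m = 3, val = 2
After iteration 5: m = 4, val = 1
Loop ends.

Final answer: 1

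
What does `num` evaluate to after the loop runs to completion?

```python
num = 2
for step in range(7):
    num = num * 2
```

Let's trace through this code step by step.

Initialize: num = 2
Entering loop: for step in range(7):
After iteration 1: step = 0, num = 4
After iteration 2: step = 1, num = 8
After iteration 3: step = 2, num = 16
After iteration 4: step = 3, num = 32
After iteration 5: step = 4, num = 64
After iteration 6: step = 5, num = 128
After iteration 7: step = 6, num = 256
Loop ends.

Final answer: 256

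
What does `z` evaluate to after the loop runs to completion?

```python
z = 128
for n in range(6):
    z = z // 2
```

Let's trace through this code step by step.

Initialize: z = 128
Entering loop: for n in range(6):
After iteration 1: n = 0, z = 64
After iteration 2: n = 1, z = 32
After iteration 3: n = 2, z = 16
After iteration 4: n = 3, z = 8
After iteration 5: n = 4, z = 4
After iteration 6: n = 5, z = 2
Loop ends.

Final answer: 2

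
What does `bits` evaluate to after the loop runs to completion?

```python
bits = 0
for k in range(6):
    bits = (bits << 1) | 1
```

Let's trace through this code step by step.

Initialize: bits = 0
Entering loop: for k in range(6):
After iteration 1: k = 0, bits = 1
After iteration 2: k = 1, bits = 3
After iteration 3: k = 2, bits = 7
After iteration 4: k = 3, bits = 15
After iteration 5: k = 4, bits = 31
After iteration 6: k = 5, bits = 63
Loop ends.

Final answer: 63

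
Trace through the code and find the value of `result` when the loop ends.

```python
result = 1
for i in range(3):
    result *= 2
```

Let's trace through this code step by step.

Initialize: result = 1
Entering loop: for i in range(3):
After iteration 1: i = 0, result = 2
After iteration 2: i = 1, result = 4
After iteration 3: i = 2, result = 8
Loop ends.

Final answer: 8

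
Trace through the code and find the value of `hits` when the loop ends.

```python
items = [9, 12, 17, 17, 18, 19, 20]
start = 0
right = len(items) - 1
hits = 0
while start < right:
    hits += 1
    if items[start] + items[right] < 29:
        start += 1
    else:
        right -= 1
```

Let's trace through this code step by step.

Initialize: items = [9, 12, 17, 17, 18, 19, 20]
Initialize: start = 0
Initialize: right = 6
Initialize: hits = 0
Entering loop: while start < right:
After iteration 1: start = 0, right = 5, hits = 1
After iteration 2: start = 1, right = 5, hits = 2
After iteration 3: start = 1, right = 4, hits = 3
After iteration 4: start = 1, right = 3, hits = 4
After iteration 5: start = 1, right = 2, hits = 5
After iteration 6: start = 1, right = 1, hits = 6
Loop ends.

Final answer: 6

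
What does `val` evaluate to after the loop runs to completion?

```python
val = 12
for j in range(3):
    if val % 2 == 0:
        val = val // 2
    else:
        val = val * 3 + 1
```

Let's trace through this code step by step.

Initialize: val = 12
Entering loop: for j in range(3):
After iteration 1: j = 0, val = 6
After iteration 2: j = 1, val = 3
After iteration 3: j = 2, val = 10
Loop ends.

Final answer: 10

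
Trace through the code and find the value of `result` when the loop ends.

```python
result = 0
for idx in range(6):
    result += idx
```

Let's trace through this code step by step.

Initialize: result = 0
Entering loop: for idx in range(6):
After iteration 1: idx = 0, result = 0
After iteration 2: idx = 1, result = 1
After iteration 3: idx = 2, result = 3
After iteration 4: idx = 3, result = 6
After iteration 5: idx = 4, result = 10
After iteration 6: idx = 5, result = 15
Loop ends.

Final answer: 15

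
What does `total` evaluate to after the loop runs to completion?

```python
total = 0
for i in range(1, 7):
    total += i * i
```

Let's trace through this code step by step.

Initialize: total = 0
Entering loop: for i in range(1, 7):
After iteration 1: i = 1, total = 1
After iteration 2: i = 2, total = 5
After iteration 3: i = 3, total = 14
After iteration 4: i = 4, total = 30
After iteration 5: i = 5, total = 55
After iteration 6: i = 6, total = 91
Loop ends.

Final answer: 91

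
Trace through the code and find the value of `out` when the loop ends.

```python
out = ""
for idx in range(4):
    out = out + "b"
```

Let's trace through this code step by step.

Initialize: out = ''
Entering loop: for idx in range(4):
After iteration 1: idx = 0, out = 'b'
After iteration 2: idx = 1, out = 'bb'
After iteration 3: idx = 2, out = 'bbb'
After iteration 4: idx = 3, out = 'bbbb'
Loop ends.

Final answer: 'bbbb'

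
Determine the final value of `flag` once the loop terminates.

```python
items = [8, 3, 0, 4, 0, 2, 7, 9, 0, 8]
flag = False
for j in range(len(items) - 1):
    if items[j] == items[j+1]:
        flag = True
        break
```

Let's trace through this code step by step.

Initialize: items = [8, 3, 0, 4, 0, 2, 7, 9, 0, 8]
Initialize: flag = False
Entering loop: for j in range(len(items) - 1):
After iteration 1: j = 0, flag = False
After iteration 2: j = 1, flag = False
After iteration 3: j = 2, flag = False
After iteration 4: j = 3, flag = False
After iteration 5: j = 4, flag = False
After iteration 6: j = 5, flag = False
After iteration 7: j = 6, flag = False
After iteration 8: j = 7, flag = False
After iteration 9: j = 8, flag = False
Loop ends.

Final answer: False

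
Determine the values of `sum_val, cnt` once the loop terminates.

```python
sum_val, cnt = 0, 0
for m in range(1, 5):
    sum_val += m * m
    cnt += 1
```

Let's trace through this code step by step.

Initialize: sum_val = 0
Initialize: cnt = 0
Entering loop: for m in range(1, 5):
After iteration 1: m = 1, sum_val = 1, cnt = 1
After iteration 2: m = 2, sum_val = 5, cnt = 2
After iteration 3: m = 3, sum_val = 14, cnt = 3
After iteration 4: m = 4, sum_val = 30, cnt = 4
Loop ends.

Final answer: 30, 4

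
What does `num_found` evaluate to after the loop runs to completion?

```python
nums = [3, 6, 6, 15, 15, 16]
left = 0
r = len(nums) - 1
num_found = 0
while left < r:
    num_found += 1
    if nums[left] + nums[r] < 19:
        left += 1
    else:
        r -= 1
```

Let's trace through this code step by step.

Initialize: nums = [3, 6, 6, 15, 15, 16]
Initialize: left = 0
Initialize: r = 5
Initialize: num_found = 0
Entering loop: while left < r:
After iteration 1: left = 0, r = 4, num_found = 1
After iteration 2: left = 1, r = 4, num_found = 2
After iteration 3: left = 1, r = 3, num_found = 3
After iteration 4: left = 1, r = 2, num_found = 4
After iteration 5: left = 2, r = 2, num_found = 5
Loop ends.

Final answer: 5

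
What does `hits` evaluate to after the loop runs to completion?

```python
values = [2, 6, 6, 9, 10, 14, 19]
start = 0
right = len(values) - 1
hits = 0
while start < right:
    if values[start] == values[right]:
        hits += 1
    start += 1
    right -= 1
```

Let's trace through this code step by step.

Initialize: values = [2, 6, 6, 9, 10, 14, 19]
Initialize: start = 0
Initialize: right = 6
Initialize: hits = 0
Entering loop: while start < right:
After iteration 1: start = 1, right = 5, hits = 0
After iteration 2: start = 2, right = 4, hits = 0
After iteration 3: start = 3, right = 3, hits = 0
Loop ends.

Final answer: 0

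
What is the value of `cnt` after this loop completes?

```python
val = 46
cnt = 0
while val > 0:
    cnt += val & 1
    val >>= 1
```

Let's trace through this code step by step.

Initialize: val = 46
Initialize: cnt = 0
Entering loop: while val > 0:
After iteration 1: val = 23, cnt = 0
After iteration 2: val = 11, cnt = 1
After iteration 3: val = 5, cnt = 2
After iteration 4: val = 2, cnt = 3
After iteration 5: val = 1, cnt = 3
After iteration 6: val = 0, cnt = 4
Loop ends.

Final answer: 4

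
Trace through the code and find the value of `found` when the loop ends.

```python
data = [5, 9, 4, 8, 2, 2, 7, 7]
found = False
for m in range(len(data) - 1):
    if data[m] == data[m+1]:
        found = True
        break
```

Let's trace through this code step by step.

Initialize: data = [5, 9, 4, 8, 2, 2, 7, 7]
Initialize: found = False
Entering loop: for m in range(len(data) - 1):
After iteration 1: m = 0, found = False
After iteration 2: m = 1, found = False
After iteration 3: m = 2, found = False
After iteration 4: m = 3, found = False
After iteration 5: m = 4, found = True
Loop ends.

Final answer: True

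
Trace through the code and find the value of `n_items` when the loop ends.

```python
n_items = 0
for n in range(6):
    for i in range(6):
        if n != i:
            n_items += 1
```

Let's trace through this code step by step.

Initialize: n_items = 0
Entering loop: for n in range(6):
After iteration 1: n = 0, n_items = 5
After iteration 2: n = 1, n_items = 10
After iteration 3: n = 2, n_items = 15
After iteration 4: n = 3, n_items = 20
After iteration 5: n = 4, n_items = 25
After iteration 6: n = 5, n_items = 30
Loop ends.

Final answer: 30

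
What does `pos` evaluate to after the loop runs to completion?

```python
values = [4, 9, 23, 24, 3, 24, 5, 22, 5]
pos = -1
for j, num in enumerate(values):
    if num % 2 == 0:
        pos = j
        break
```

Let's trace through this code step by step.

Initialize: values = [4, 9, 23, 24, 3, 24, 5, 22, 5]
Initialize: pos = -1
Entering loop: for j, num in enumerate(values):
After iteration 1: j = 0, num = 4, pos = 0
Loop ends.

Final answer: 0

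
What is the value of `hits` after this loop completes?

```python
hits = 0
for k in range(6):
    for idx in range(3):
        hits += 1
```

Let's trace through this code step by step.

Initialize: hits = 0
Entering loop: for k in range(6):
After iteration 1: k = 0, hits = 3
After iteration 2: k = 1, hits = 6
After iteration 3: k = 2, hits = 9
After iteration 4: k = 3, hits = 12
After iteration 5: k = 4, hits = 15
After iteration 6: k = 5, hits = 18
Loop ends.

Final answer: 18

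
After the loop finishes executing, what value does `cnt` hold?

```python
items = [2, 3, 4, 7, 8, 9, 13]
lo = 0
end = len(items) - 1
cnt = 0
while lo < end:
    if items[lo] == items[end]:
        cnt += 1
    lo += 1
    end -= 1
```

Let's trace through this code step by step.

Initialize: items = [2, 3, 4, 7, 8, 9, 13]
Initialize: lo = 0
Initialize: end = 6
Initialize: cnt = 0
Entering loop: while lo < end:
After iteration 1: lo = 1, end = 5, cnt = 0
After iteration 2: lo = 2, end = 4, cnt = 0
After iteration 3: lo = 3, end = 3, cnt = 0
Loop ends.

Final answer: 0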